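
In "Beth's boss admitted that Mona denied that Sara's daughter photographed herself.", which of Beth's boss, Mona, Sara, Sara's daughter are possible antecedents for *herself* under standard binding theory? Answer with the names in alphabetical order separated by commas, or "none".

*herself* is a reflexive; Principle A requires it to be bound within its binding domain — the clause headed by 'photographed'.
— Beth's boss: subject of the matrix clause; c-commands the reflexive but lies outside its binding domain — cannot bind it (Principle A).
— Mona: subject of the clause headed by 'denied'; c-commands the reflexive but lies outside its binding domain — cannot bind it (Principle A).
— Sara: possessor inside the subject DP of the clause headed by 'photographed'; does not c-command the reflexive — cannot bind it (Principle A).
— Sara's daughter: subject of the clause headed by 'photographed'; c-commands the reflexive within its binding domain — allowed (Principle A).

Sara's daughter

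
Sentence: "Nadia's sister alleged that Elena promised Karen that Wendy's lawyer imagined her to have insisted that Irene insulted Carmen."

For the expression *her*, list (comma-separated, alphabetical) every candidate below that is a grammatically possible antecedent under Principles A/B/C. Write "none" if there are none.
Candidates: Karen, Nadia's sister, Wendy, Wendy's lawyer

Karen, Nadia's sister, Wendy

*her* is a pronoun; Principle B requires it to be free in its binding domain — the clause headed by 'imagined'.
— Karen: object of the clause headed by 'promised'; c-commands the pronoun but lies outside its binding domain — allowed.
— Nadia's sister: subject of the matrix clause; c-commands the pronoun but lies outside its binding domain — allowed.
— Wendy: possessor inside the subject DP of the clause headed by 'imagined'; does not c-command the pronoun — Principle B does not apply; allowed.
— Wendy's lawyer: subject of the clause headed by 'imagined'; c-commands the pronoun within its binding domain — blocked (Principle B).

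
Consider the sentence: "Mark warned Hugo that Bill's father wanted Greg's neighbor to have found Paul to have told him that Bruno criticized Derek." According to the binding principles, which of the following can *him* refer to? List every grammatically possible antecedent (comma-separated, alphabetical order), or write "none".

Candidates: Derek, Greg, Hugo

*him* is a pronoun; Principle B requires it to be free in its binding domain — the clause headed by 'told'.
— Derek: object of the clause headed by 'criticized'; is c-commanded by the pronoun; coreference would bind this R-expression — blocked (Principle C).
— Greg: possessor inside the subject DP of the clause headed by 'found'; does not c-command the pronoun — Principle B does not apply; allowed.
— Hugo: object of the matrix clause; c-commands the pronoun but lies outside its binding domain — allowed.

Greg, Hugo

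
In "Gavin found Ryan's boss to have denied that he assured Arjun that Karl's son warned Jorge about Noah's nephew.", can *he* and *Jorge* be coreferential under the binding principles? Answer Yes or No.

No

*Jorge* is an R-expression; Principle C requires it to be free (not bound by any c-commanding expression).
— he: subject of the clause headed by 'assured'; the pronoun c-commands the R-expression — coreference blocked (Principle C).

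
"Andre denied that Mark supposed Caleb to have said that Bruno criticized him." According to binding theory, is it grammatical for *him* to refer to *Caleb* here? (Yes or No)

Yes

*Caleb* is an R-expression; Principle C requires it to be free (not bound by any c-commanding expression).
— him: object of the clause headed by 'criticized'; the pronoun does not c-command the R-expression — coreference allowed.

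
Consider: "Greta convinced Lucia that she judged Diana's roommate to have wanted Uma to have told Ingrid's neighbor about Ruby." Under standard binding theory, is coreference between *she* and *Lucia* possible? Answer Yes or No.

Yes

*Lucia* is an R-expression; Principle C requires it to be free (not bound by any c-commanding expression).
— she: subject of the clause headed by 'judged'; the pronoun does not c-command the R-expression — coreference allowed.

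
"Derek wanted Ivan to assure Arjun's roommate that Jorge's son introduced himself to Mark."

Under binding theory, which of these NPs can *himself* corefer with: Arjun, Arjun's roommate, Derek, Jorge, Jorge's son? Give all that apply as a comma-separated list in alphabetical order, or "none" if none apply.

*himself* is a reflexive; Principle A requires it to be bound within its binding domain — the clause headed by 'introduced'.
— Arjun: possessor inside the object DP of the clause headed by 'assure'; does not c-command the reflexive — cannot bind it (Principle A).
— Arjun's roommate: object of the clause headed by 'assure'; c-commands the reflexive but lies outside its binding domain — cannot bind it (Principle A).
— Derek: subject of the matrix clause; c-commands the reflexive but lies outside its binding domain — cannot bind it (Principle A).
— Jorge: possessor inside the subject DP of the clause headed by 'introduced'; does not c-command the reflexive — cannot bind it (Principle A).
— Jorge's son: subject of the clause headed by 'introduced'; c-commands the reflexive within its binding domain — allowed (Principle A).

Jorge's son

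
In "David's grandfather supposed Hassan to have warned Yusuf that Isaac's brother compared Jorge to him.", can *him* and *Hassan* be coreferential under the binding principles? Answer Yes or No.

Yes

*Hassan* is an R-expression; Principle C requires it to be free (not bound by any c-commanding expression).
— him: second object of the clause headed by 'compared'; the pronoun does not c-command the R-expression — coreference allowed.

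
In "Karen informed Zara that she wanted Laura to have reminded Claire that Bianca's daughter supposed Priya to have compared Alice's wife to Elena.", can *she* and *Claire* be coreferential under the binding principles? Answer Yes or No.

*Claire* is an R-expression; Principle C requires it to be free (not bound by any c-commanding expression).
— she: subject of the clause headed by 'wanted'; the pronoun c-commands the R-expression — coreference blocked (Principle C).

No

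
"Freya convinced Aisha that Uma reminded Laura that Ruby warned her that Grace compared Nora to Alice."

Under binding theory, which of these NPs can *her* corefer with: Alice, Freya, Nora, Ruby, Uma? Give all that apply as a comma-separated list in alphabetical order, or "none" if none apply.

*her* is a pronoun; Principle B requires it to be free in its binding domain — the clause headed by 'warned'.
— Alice: second object of the clause headed by 'compared'; is c-commanded by the pronoun; coreference would bind this R-expression — blocked (Principle C).
— Freya: subject of the matrix clause; c-commands the pronoun but lies outside its binding domain — allowed.
— Nora: object of the clause headed by 'compared'; is c-commanded by the pronoun; coreference would bind this R-expression — blocked (Principle C).
— Ruby: subject of the clause headed by 'warned'; c-commands the pronoun within its binding domain — blocked (Principle B).
— Uma: subject of the clause headed by 'reminded'; c-commands the pronoun but lies outside its binding domain — allowed.

Freya, Uma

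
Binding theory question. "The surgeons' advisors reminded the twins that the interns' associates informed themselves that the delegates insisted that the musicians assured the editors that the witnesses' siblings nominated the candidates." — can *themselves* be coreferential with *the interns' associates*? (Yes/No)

Yes

*themselves* is a reflexive; Principle A requires it to be bound within its binding domain — the clause headed by 'informed'.
— the interns' associates: subject of the clause headed by 'informed'; c-commands the reflexive within its binding domain — allowed (Principle A).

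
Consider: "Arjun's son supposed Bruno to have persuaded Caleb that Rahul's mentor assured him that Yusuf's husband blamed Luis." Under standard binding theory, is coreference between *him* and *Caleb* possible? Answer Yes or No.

Yes

*Caleb* is an R-expression; Principle C requires it to be free (not bound by any c-commanding expression).
— him: object of the clause headed by 'assured'; the pronoun does not c-command the R-expression — coreference allowed.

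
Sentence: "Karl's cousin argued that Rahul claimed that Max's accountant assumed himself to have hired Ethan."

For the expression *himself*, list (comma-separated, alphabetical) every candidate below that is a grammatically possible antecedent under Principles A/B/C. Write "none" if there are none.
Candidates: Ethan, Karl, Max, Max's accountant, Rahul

*himself* is a reflexive; Principle A requires it to be bound within its binding domain — the clause headed by 'assumed'.
— Ethan: object of the clause headed by 'hired'; does not c-command the reflexive — cannot bind it (Principle A).
— Karl: possessor inside the subject DP of the matrix clause; does not c-command the reflexive — cannot bind it (Principle A).
— Max: possessor inside the subject DP of the clause headed by 'assumed'; does not c-command the reflexive — cannot bind it (Principle A).
— Max's accountant: subject of the clause headed by 'assumed'; c-commands the reflexive within its binding domain — allowed (Principle A).
— Rahul: subject of the clause headed by 'claimed'; c-commands the reflexive but lies outside its binding domain — cannot bind it (Principle A).

Max's accountant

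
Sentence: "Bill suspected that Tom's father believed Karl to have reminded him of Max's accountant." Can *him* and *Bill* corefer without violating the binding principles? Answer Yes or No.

Yes

*Bill* is an R-expression; Principle C requires it to be free (not bound by any c-commanding expression).
— him: object of the clause headed by 'reminded'; the pronoun does not c-command the R-expression — coreference allowed.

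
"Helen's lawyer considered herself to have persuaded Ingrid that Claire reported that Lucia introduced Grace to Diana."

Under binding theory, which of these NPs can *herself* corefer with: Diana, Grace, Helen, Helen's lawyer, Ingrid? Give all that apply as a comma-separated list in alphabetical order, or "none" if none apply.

Helen's lawyer

*herself* is a reflexive; Principle A requires it to be bound within its binding domain — the matrix clause.
— Diana: second object of the clause headed by 'introduced'; does not c-command the reflexive — cannot bind it (Principle A).
— Grace: object of the clause headed by 'introduced'; does not c-command the reflexive — cannot bind it (Principle A).
— Helen: possessor inside the subject DP of the matrix clause; does not c-command the reflexive — cannot bind it (Principle A).
— Helen's lawyer: subject of the matrix clause; c-commands the reflexive within its binding domain — allowed (Principle A).
— Ingrid: object of the clause headed by 'persuaded'; does not c-command the reflexive — cannot bind it (Principle A).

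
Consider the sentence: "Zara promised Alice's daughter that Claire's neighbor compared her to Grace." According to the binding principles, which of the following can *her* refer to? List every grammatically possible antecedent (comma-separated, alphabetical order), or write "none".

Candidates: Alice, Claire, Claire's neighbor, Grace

Alice, Claire

*her* is a pronoun; Principle B requires it to be free in its binding domain — the clause headed by 'compared'.
— Alice: possessor inside the object DP of the matrix clause; does not c-command the pronoun — Principle B does not apply; allowed.
— Claire: possessor inside the subject DP of the clause headed by 'compared'; does not c-command the pronoun — Principle B does not apply; allowed.
— Claire's neighbor: subject of the clause headed by 'compared'; c-commands the pronoun within its binding domain — blocked (Principle B).
— Grace: second object of the clause headed by 'compared'; is c-commanded by the pronoun; coreference would bind this R-expression — blocked (Principle C).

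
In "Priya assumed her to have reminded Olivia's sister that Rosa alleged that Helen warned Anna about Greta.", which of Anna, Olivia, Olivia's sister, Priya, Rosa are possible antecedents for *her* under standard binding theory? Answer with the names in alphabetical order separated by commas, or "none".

none

*her* is a pronoun; Principle B requires it to be free in its binding domain — the matrix clause.
— Anna: object of the clause headed by 'warned'; is c-commanded by the pronoun; coreference would bind this R-expression — blocked (Principle C).
— Olivia: possessor inside the object DP of the clause headed by 'reminded'; is c-commanded by the pronoun; coreference would bind this R-expression — blocked (Principle C).
— Olivia's sister: object of the clause headed by 'reminded'; is c-commanded by the pronoun; coreference would bind this R-expression — blocked (Principle C).
— Priya: subject of the matrix clause; c-commands the pronoun within its binding domain — blocked (Principle B).
— Rosa: subject of the clause headed by 'alleged'; is c-commanded by the pronoun; coreference would bind this R-expression — blocked (Principle C).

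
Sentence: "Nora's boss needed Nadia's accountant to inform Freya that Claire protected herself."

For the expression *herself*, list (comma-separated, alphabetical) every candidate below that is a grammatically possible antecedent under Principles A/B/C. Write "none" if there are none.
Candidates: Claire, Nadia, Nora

Claire

*herself* is a reflexive; Principle A requires it to be bound within its binding domain — the clause headed by 'protected'.
— Claire: subject of the clause headed by 'protected'; c-commands the reflexive within its binding domain — allowed (Principle A).
— Nadia: possessor inside the subject DP of the clause headed by 'inform'; does not c-command the reflexive — cannot bind it (Principle A).
— Nora: possessor inside the subject DP of the matrix clause; does not c-command the reflexive — cannot bind it (Principle A).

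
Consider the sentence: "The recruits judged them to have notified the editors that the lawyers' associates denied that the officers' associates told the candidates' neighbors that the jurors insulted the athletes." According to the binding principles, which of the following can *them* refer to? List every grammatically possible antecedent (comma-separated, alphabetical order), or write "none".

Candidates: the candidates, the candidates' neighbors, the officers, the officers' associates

*them* is a pronoun; Principle B requires it to be free in its binding domain — the matrix clause.
— the candidates: possessor inside the object DP of the clause headed by 'told'; is c-commanded by the pronoun; coreference would bind this R-expression — blocked (Principle C).
— the candidates' neighbors: object of the clause headed by 'told'; is c-commanded by the pronoun; coreference would bind this R-expression — blocked (Principle C).
— the officers: possessor inside the subject DP of the clause headed by 'told'; is c-commanded by the pronoun; coreference would bind this R-expression — blocked (Principle C).
— the officers' associates: subject of the clause headed by 'told'; is c-commanded by the pronoun; coreference would bind this R-expression — blocked (Principle C).

none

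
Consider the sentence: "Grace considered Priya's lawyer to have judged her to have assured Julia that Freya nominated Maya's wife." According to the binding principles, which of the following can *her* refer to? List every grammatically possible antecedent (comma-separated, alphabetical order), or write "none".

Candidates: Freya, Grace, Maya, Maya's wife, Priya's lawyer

Grace

*her* is a pronoun; Principle B requires it to be free in its binding domain — the clause headed by 'judged'.
— Freya: subject of the clause headed by 'nominated'; is c-commanded by the pronoun; coreference would bind this R-expression — blocked (Principle C).
— Grace: subject of the matrix clause; c-commands the pronoun but lies outside its binding domain — allowed.
— Maya: possessor inside the object DP of the clause headed by 'nominated'; is c-commanded by the pronoun; coreference would bind this R-expression — blocked (Principle C).
— Maya's wife: object of the clause headed by 'nominated'; is c-commanded by the pronoun; coreference would bind this R-expression — blocked (Principle C).
— Priya's lawyer: subject of the clause headed by 'judged'; c-commands the pronoun within its binding domain — blocked (Principle B).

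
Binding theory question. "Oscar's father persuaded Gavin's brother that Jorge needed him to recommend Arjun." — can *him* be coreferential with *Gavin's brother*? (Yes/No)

Yes

*him* is a pronoun; Principle B requires it to be free in its binding domain — the clause headed by 'needed'.
— Gavin's brother: object of the matrix clause; c-commands the pronoun but lies outside its binding domain — allowed.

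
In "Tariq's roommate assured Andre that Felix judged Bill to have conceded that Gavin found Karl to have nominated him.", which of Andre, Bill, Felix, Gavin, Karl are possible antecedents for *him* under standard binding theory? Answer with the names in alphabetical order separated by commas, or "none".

*him* is a pronoun; Principle B requires it to be free in its binding domain — the clause headed by 'nominated'.
— Andre: object of the matrix clause; c-commands the pronoun but lies outside its binding domain — allowed.
— Bill: subject of the clause headed by 'conceded'; c-commands the pronoun but lies outside its binding domain — allowed.
— Felix: subject of the clause headed by 'judged'; c-commands the pronoun but lies outside its binding domain — allowed.
— Gavin: subject of the clause headed by 'found'; c-commands the pronoun but lies outside its binding domain — allowed.
— Karl: subject of the clause headed by 'nominated'; c-commands the pronoun within its binding domain — blocked (Principle B).

Andre, Bill, Felix, Gavin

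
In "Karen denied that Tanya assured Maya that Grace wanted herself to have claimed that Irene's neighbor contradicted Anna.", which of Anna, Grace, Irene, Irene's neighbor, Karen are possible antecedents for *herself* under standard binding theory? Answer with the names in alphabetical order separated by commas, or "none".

*herself* is a reflexive; Principle A requires it to be bound within its binding domain — the clause headed by 'wanted'.
— Anna: object of the clause headed by 'contradicted'; does not c-command the reflexive — cannot bind it (Principle A).
— Grace: subject of the clause headed by 'wanted'; c-commands the reflexive within its binding domain — allowed (Principle A).
— Irene: possessor inside the subject DP of the clause headed by 'contradicted'; does not c-command the reflexive — cannot bind it (Principle A).
— Irene's neighbor: subject of the clause headed by 'contradicted'; does not c-command the reflexive — cannot bind it (Principle A).
— Karen: subject of the matrix clause; c-commands the reflexive but lies outside its binding domain — cannot bind it (Principle A).

Grace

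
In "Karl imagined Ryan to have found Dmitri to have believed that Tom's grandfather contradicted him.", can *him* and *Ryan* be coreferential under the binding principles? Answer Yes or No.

Yes

*Ryan* is an R-expression; Principle C requires it to be free (not bound by any c-commanding expression).
— him: object of the clause headed by 'contradicted'; the pronoun does not c-command the R-expression — coreference allowed.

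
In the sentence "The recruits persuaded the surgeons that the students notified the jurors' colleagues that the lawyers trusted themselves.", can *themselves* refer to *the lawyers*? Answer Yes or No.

Yes

*themselves* is a reflexive; Principle A requires it to be bound within its binding domain — the clause headed by 'trusted'.
— the lawyers: subject of the clause headed by 'trusted'; c-commands the reflexive within its binding domain — allowed (Principle A).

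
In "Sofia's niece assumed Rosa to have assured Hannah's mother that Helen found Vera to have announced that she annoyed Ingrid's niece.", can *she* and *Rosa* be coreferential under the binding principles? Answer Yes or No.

*Rosa* is an R-expression; Principle C requires it to be free (not bound by any c-commanding expression).
— she: subject of the clause headed by 'annoyed'; the pronoun does not c-command the R-expression — coreference allowed.

Yes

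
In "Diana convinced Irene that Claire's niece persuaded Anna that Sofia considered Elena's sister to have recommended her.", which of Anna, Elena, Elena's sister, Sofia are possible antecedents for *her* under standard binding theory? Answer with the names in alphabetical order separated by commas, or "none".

*her* is a pronoun; Principle B requires it to be free in its binding domain — the clause headed by 'recommended'.
— Anna: object of the clause headed by 'persuaded'; c-commands the pronoun but lies outside its binding domain — allowed.
— Elena: possessor inside the subject DP of the clause headed by 'recommended'; does not c-command the pronoun — Principle B does not apply; allowed.
— Elena's sister: subject of the clause headed by 'recommended'; c-commands the pronoun within its binding domain — blocked (Principle B).
— Sofia: subject of the clause headed by 'considered'; c-commands the pronoun but lies outside its binding domain — allowed.

Anna, Elena, Sofia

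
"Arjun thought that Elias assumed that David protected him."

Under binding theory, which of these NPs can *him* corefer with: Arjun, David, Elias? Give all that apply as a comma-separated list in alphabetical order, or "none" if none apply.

*him* is a pronoun; Principle B requires it to be free in its binding domain — the clause headed by 'protected'.
— Arjun: subject of the matrix clause; c-commands the pronoun but lies outside its binding domain — allowed.
— David: subject of the clause headed by 'protected'; c-commands the pronoun within its binding domain — blocked (Principle B).
— Elias: subject of the clause headed by 'assumed'; c-commands the pronoun but lies outside its binding domain — allowed.

Arjun, Elias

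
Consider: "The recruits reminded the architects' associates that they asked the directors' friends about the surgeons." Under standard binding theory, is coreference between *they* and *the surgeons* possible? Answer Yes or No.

*the surgeons* is an R-expression; Principle C requires it to be free (not bound by any c-commanding expression).
— they: subject of the clause headed by 'asked'; the pronoun c-commands the R-expression — coreference blocked (Principle C).

No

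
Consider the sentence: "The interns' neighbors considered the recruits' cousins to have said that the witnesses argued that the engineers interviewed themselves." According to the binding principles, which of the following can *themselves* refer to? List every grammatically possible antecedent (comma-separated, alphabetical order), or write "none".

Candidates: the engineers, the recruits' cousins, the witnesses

the engineers

*themselves* is a reflexive; Principle A requires it to be bound within its binding domain — the clause headed by 'interviewed'.
— the engineers: subject of the clause headed by 'interviewed'; c-commands the reflexive within its binding domain — allowed (Principle A).
— the recruits' cousins: subject of the clause headed by 'said'; c-commands the reflexive but lies outside its binding domain — cannot bind it (Principle A).
— the witnesses: subject of the clause headed by 'argued'; c-commands the reflexive but lies outside its binding domain — cannot bind it (Principle A).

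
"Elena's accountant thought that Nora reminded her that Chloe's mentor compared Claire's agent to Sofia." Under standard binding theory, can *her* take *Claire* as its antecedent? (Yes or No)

*her* is a pronoun; Principle B requires it to be free in its binding domain — the clause headed by 'reminded'.
— Claire: possessor inside the object DP of the clause headed by 'compared'; is c-commanded by the pronoun; coreference would bind this R-expression — blocked (Principle C).

No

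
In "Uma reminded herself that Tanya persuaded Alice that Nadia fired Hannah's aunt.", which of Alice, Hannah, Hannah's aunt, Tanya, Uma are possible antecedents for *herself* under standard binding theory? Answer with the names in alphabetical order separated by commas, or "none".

*herself* is a reflexive; Principle A requires it to be bound within its binding domain — the matrix clause.
— Alice: object of the clause headed by 'persuaded'; does not c-command the reflexive — cannot bind it (Principle A).
— Hannah: possessor inside the object DP of the clause headed by 'fired'; does not c-command the reflexive — cannot bind it (Principle A).
— Hannah's aunt: object of the clause headed by 'fired'; does not c-command the reflexive — cannot bind it (Principle A).
— Tanya: subject of the clause headed by 'persuaded'; does not c-command the reflexive — cannot bind it (Principle A).
— Uma: subject of the matrix clause; c-commands the reflexive within its binding domain — allowed (Principle A).

Uma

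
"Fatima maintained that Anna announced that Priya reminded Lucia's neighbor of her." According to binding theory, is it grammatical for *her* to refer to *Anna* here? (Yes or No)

Yes

*Anna* is an R-expression; Principle C requires it to be free (not bound by any c-commanding expression).
— her: second object of the clause headed by 'reminded'; the pronoun does not c-command the R-expression — coreference allowed.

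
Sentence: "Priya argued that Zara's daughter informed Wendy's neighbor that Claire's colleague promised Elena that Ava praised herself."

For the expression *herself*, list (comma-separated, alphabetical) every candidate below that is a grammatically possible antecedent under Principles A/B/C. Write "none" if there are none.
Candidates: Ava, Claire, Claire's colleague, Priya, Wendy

Ava

*herself* is a reflexive; Principle A requires it to be bound within its binding domain — the clause headed by 'praised'.
— Ava: subject of the clause headed by 'praised'; c-commands the reflexive within its binding domain — allowed (Principle A).
— Claire: possessor inside the subject DP of the clause headed by 'promised'; does not c-command the reflexive — cannot bind it (Principle A).
— Claire's colleague: subject of the clause headed by 'promised'; c-commands the reflexive but lies outside its binding domain — cannot bind it (Principle A).
— Priya: subject of the matrix clause; c-commands the reflexive but lies outside its binding domain — cannot bind it (Principle A).
— Wendy: possessor inside the object DP of the clause headed by 'informed'; does not c-command the reflexive — cannot bind it (Principle A).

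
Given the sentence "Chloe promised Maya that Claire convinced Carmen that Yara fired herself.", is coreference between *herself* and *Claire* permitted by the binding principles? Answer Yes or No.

*herself* is a reflexive; Principle A requires it to be bound within its binding domain — the clause headed by 'fired'.
— Claire: subject of the clause headed by 'convinced'; c-commands the reflexive but lies outside its binding domain — cannot bind it (Principle A).

No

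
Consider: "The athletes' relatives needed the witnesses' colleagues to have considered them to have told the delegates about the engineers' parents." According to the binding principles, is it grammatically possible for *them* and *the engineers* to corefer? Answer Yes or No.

No

*them* is a pronoun; Principle B requires it to be free in its binding domain — the clause headed by 'considered'.
— the engineers: possessor inside the second object DP of the clause headed by 'told'; is c-commanded by the pronoun; coreference would bind this R-expression — blocked (Principle C).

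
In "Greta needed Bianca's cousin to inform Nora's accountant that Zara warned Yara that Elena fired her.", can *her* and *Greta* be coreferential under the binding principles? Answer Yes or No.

*Greta* is an R-expression; Principle C requires it to be free (not bound by any c-commanding expression).
— her: object of the clause headed by 'fired'; the pronoun does not c-command the R-expression — coreference allowed.

Yes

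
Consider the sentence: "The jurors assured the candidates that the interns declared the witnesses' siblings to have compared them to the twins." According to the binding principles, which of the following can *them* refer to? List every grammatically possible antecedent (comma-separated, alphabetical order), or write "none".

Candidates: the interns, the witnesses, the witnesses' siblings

the interns, the witnesses

*them* is a pronoun; Principle B requires it to be free in its binding domain — the clause headed by 'compared'.
— the interns: subject of the clause headed by 'declared'; c-commands the pronoun but lies outside its binding domain — allowed.
— the witnesses: possessor inside the subject DP of the clause headed by 'compared'; does not c-command the pronoun — Principle B does not apply; allowed.
— the witnesses' siblings: subject of the clause headed by 'compared'; c-commands the pronoun within its binding domain — blocked (Principle B).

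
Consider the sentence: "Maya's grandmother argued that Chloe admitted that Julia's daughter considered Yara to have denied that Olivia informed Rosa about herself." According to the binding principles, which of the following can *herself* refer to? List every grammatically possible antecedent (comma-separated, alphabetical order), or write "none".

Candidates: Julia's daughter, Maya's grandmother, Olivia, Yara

Olivia

*herself* is a reflexive; Principle A requires it to be bound within its binding domain — the clause headed by 'informed'.
— Julia's daughter: subject of the clause headed by 'considered'; c-commands the reflexive but lies outside its binding domain — cannot bind it (Principle A).
— Maya's grandmother: subject of the matrix clause; c-commands the reflexive but lies outside its binding domain — cannot bind it (Principle A).
— Olivia: subject of the clause headed by 'informed'; c-commands the reflexive within its binding domain — allowed (Principle A).
— Yara: subject of the clause headed by 'denied'; c-commands the reflexive but lies outside its binding domain — cannot bind it (Principle A).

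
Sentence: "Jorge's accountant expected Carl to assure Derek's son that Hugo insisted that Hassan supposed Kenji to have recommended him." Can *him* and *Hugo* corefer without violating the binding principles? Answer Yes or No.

Yes

*Hugo* is an R-expression; Principle C requires it to be free (not bound by any c-commanding expression).
— him: object of the clause headed by 'recommended'; the pronoun does not c-command the R-expression — coreference allowed.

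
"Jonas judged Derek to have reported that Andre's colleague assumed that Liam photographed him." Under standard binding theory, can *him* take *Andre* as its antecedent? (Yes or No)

Yes

*him* is a pronoun; Principle B requires it to be free in its binding domain — the clause headed by 'photographed'.
— Andre: possessor inside the subject DP of the clause headed by 'assumed'; does not c-command the pronoun — Principle B does not apply; allowed.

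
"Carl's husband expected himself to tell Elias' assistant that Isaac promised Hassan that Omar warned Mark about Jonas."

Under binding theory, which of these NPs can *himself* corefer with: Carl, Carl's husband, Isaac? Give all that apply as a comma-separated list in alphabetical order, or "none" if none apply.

*himself* is a reflexive; Principle A requires it to be bound within its binding domain — the matrix clause.
— Carl: possessor inside the subject DP of the matrix clause; does not c-command the reflexive — cannot bind it (Principle A).
— Carl's husband: subject of the matrix clause; c-commands the reflexive within its binding domain — allowed (Principle A).
— Isaac: subject of the clause headed by 'promised'; does not c-command the reflexive — cannot bind it (Principle A).

Carl's husband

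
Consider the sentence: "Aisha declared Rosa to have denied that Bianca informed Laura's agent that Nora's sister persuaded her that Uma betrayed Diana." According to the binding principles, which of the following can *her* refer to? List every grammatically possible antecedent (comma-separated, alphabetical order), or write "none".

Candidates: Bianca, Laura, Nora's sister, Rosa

Bianca, Laura, Rosa

*her* is a pronoun; Principle B requires it to be free in its binding domain — the clause headed by 'persuaded'.
— Bianca: subject of the clause headed by 'informed'; c-commands the pronoun but lies outside its binding domain — allowed.
— Laura: possessor inside the object DP of the clause headed by 'informed'; does not c-command the pronoun — Principle B does not apply; allowed.
— Nora's sister: subject of the clause headed by 'persuaded'; c-commands the pronoun within its binding domain — blocked (Principle B).
— Rosa: subject of the clause headed by 'denied'; c-commands the pronoun but lies outside its binding domain — allowed.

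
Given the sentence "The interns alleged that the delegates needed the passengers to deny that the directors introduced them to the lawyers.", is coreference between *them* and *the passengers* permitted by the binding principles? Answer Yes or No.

*them* is a pronoun; Principle B requires it to be free in its binding domain — the clause headed by 'introduced'.
— the passengers: subject of the clause headed by 'deny'; c-commands the pronoun but lies outside its binding domain — allowed.

Yes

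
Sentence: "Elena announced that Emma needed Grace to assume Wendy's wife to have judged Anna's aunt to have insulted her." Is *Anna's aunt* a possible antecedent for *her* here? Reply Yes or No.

*her* is a pronoun; Principle B requires it to be free in its binding domain — the clause headed by 'insulted'.
— Anna's aunt: subject of the clause headed by 'insulted'; c-commands the pronoun within its binding domain — blocked (Principle B).

No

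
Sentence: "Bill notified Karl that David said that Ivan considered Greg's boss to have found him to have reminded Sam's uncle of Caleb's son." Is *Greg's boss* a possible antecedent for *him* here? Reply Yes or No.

No

*him* is a pronoun; Principle B requires it to be free in its binding domain — the clause headed by 'found'.
— Greg's boss: subject of the clause headed by 'found'; c-commands the pronoun within its binding domain — blocked (Principle B).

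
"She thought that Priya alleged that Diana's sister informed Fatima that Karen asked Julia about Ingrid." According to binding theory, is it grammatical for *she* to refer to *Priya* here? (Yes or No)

No

*Priya* is an R-expression; Principle C requires it to be free (not bound by any c-commanding expression).
— she: subject of the matrix clause; the pronoun c-commands the R-expression — coreference blocked (Principle C).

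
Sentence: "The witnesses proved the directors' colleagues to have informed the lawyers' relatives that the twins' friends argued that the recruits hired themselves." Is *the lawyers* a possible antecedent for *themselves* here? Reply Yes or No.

*themselves* is a reflexive; Principle A requires it to be bound within its binding domain — the clause headed by 'hired'.
— the lawyers: possessor inside the object DP of the clause headed by 'informed'; does not c-command the reflexive — cannot bind it (Principle A).

No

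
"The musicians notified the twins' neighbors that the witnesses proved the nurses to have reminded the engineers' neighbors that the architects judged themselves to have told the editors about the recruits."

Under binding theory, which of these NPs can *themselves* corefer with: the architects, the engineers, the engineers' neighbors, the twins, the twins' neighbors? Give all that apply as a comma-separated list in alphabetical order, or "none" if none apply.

*themselves* is a reflexive; Principle A requires it to be bound within its binding domain — the clause headed by 'judged'.
— the architects: subject of the clause headed by 'judged'; c-commands the reflexive within its binding domain — allowed (Principle A).
— the engineers: possessor inside the object DP of the clause headed by 'reminded'; does not c-command the reflexive — cannot bind it (Principle A).
— the engineers' neighbors: object of the clause headed by 'reminded'; c-commands the reflexive but lies outside its binding domain — cannot bind it (Principle A).
— the twins: possessor inside the object DP of the matrix clause; does not c-command the reflexive — cannot bind it (Principle A).
— the twins' neighbors: object of the matrix clause; c-commands the reflexive but lies outside its binding domain — cannot bind it (Principle A).

the architects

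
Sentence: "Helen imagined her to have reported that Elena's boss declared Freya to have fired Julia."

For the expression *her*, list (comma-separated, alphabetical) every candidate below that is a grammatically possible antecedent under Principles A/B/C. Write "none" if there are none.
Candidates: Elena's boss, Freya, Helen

none

*her* is a pronoun; Principle B requires it to be free in its binding domain — the matrix clause.
— Elena's boss: subject of the clause headed by 'declared'; is c-commanded by the pronoun; coreference would bind this R-expression — blocked (Principle C).
— Freya: subject of the clause headed by 'fired'; is c-commanded by the pronoun; coreference would bind this R-expression — blocked (Principle C).
— Helen: subject of the matrix clause; c-commands the pronoun within its binding domain — blocked (Principle B).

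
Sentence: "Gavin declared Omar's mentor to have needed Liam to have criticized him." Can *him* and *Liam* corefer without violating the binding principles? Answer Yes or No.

*Liam* is an R-expression; Principle C requires it to be free (not bound by any c-commanding expression).
— him: object of the clause headed by 'criticized'; the R-expression locally c-commands the pronoun — coreference blocked (Principle B on the pronoun).

No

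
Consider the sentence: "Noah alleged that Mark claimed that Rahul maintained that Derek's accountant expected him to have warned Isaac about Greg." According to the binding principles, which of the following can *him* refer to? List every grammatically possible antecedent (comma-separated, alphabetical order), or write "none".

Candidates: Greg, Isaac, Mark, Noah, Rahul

*him* is a pronoun; Principle B requires it to be free in its binding domain — the clause headed by 'expected'.
— Greg: second object of the clause headed by 'warned'; is c-commanded by the pronoun; coreference would bind this R-expression — blocked (Principle C).
— Isaac: object of the clause headed by 'warned'; is c-commanded by the pronoun; coreference would bind this R-expression — blocked (Principle C).
— Mark: subject of the clause headed by 'claimed'; c-commands the pronoun but lies outside its binding domain — allowed.
— Noah: subject of the matrix clause; c-commands the pronoun but lies outside its binding domain — allowed.
— Rahul: subject of the clause headed by 'maintained'; c-commands the pronoun but lies outside its binding domain — allowed.

Mark, Noah, Rahul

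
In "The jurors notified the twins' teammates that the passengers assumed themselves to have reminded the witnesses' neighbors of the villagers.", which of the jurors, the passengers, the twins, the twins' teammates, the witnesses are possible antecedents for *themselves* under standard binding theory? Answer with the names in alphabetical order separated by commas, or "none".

*themselves* is a reflexive; Principle A requires it to be bound within its binding domain — the clause headed by 'assumed'.
— the jurors: subject of the matrix clause; c-commands the reflexive but lies outside its binding domain — cannot bind it (Principle A).
— the passengers: subject of the clause headed by 'assumed'; c-commands the reflexive within its binding domain — allowed (Principle A).
— the twins: possessor inside the object DP of the matrix clause; does not c-command the reflexive — cannot bind it (Principle A).
— the twins' teammates: object of the matrix clause; c-commands the reflexive but lies outside its binding domain — cannot bind it (Principle A).
— the witnesses: possessor inside the object DP of the clause headed by 'reminded'; does not c-command the reflexive — cannot bind it (Principle A).

the passengers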